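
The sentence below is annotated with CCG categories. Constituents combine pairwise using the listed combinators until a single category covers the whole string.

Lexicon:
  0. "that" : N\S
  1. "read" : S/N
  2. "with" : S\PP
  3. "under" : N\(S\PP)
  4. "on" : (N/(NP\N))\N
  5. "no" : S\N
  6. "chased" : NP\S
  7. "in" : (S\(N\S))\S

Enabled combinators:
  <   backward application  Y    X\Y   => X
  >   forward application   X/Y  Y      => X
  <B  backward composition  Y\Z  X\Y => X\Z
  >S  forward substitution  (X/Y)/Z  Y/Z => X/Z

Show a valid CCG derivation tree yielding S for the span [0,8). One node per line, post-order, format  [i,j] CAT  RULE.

[0,1] N\S  lex  "that"
[1,2] S/N  lex  "read"
[2,3] S\PP  lex  "with"
[3,4] N\(S\PP)  lex  "under"
[2,4] N  <  k=3
[4,5] (N/(NP\N))\N  lex  "on"
[2,5] N/(NP\N)  <  k=4
[5,6] S\N  lex  "no"
[6,7] NP\S  lex  "chased"
[5,7] NP\N  <B  k=6
[2,7] N  >  k=5
[1,7] S  >  k=2
[7,8] (S\(N\S))\S  lex  "in"
[1,8] S\(N\S)  <  k=7
[0,8] S  <  k=1

[0,8] S   <
  [0,1] "that" : N\S
  [1,8] S\(N\S)   <
    [1,7] S   >
      [1,2] "read" : S/N
      [2,7] N   >
        [2,5] N/(NP\N)   <
          [2,4] N   <
            [2,3] "with" : S\PP
            [3,4] "under" : N\(S\PP)
          [4,5] "on" : (N/(NP\N))\N
        [5,7] NP\N   <B
          [5,6] "no" : S\N
          [6,7] "chased" : NP\S
    [7,8] "in" : (S\(N\S))\S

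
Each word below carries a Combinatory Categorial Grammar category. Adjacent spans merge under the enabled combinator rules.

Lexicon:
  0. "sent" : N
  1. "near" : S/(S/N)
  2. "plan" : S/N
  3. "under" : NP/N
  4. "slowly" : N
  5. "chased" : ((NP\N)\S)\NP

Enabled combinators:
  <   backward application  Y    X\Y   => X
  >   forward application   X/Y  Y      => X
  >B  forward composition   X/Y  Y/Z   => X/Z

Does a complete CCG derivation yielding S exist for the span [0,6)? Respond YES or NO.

NO

N S/(S/N) S/N NP/N N ((NP\N)\S)\NP
CKY chart[0,6] = {NP}; S ∉ chart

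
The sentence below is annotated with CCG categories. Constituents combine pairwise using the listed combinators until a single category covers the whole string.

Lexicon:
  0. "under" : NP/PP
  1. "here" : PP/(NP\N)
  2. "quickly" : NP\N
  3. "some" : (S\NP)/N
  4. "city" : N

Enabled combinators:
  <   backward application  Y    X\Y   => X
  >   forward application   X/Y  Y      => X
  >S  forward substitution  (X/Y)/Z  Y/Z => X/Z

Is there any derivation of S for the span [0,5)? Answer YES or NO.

YES

[0,5] S   <
  [0,3] NP   >
    [0,1] "under" : NP/PP
    [1,3] PP   >
      [1,2] "here" : PP/(NP\N)
      [2,3] "quickly" : NP\N
  [3,5] S\NP   >
    [3,4] "some" : (S\NP)/N
    [4,5] "city" : N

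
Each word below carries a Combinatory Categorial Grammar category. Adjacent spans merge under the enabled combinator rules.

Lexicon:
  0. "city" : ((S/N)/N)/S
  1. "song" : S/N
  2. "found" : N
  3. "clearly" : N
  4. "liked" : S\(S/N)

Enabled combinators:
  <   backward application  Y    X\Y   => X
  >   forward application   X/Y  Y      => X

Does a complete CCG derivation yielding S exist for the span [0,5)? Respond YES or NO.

YES

[0,5] S   <
  [0,4] S/N   >
    [0,3] (S/N)/N   >
      [0,1] "city" : ((S/N)/N)/S
      [1,3] S   >
        [1,2] "song" : S/N
        [2,3] "found" : N
    [3,4] "clearly" : N
  [4,5] "liked" : S\(S/N)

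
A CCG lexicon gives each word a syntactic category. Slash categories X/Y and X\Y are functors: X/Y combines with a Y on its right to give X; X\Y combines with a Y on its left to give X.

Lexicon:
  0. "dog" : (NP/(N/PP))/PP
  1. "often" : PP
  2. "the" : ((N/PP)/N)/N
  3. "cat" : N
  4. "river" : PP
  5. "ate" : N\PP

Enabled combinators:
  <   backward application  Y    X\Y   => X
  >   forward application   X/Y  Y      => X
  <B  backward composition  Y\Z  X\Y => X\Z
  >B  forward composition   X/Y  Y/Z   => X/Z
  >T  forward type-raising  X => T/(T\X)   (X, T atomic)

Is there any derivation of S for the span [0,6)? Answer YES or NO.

NO

(NP/(N/PP))/PP PP ((N/PP)/N)/N N PP N\PP
CKY chart[0,6] = {N/(N\NP), NP, NP/(NP\NP), NP/(N\N), PP/(PP\NP), S/(S\NP)}; S ∉ chart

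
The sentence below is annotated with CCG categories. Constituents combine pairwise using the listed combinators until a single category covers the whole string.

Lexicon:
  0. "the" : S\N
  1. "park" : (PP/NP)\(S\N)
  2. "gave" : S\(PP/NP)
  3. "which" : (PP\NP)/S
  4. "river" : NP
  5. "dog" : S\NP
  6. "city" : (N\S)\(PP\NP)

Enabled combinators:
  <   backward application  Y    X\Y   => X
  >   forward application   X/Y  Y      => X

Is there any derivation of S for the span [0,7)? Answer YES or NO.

S\N (PP/NP)\(S\N) S\(PP/NP) (PP\NP)/S NP S\NP (N\S)\(PP\NP)
CKY chart[0,7] = {N}; S ∉ chart

NO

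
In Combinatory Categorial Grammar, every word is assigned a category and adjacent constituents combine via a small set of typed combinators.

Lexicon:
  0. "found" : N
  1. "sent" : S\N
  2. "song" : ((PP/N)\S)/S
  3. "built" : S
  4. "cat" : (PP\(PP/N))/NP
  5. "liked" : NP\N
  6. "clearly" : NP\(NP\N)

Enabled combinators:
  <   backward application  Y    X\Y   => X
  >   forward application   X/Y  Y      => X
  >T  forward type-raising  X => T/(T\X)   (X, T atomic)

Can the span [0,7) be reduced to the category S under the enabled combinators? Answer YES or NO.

N S\N ((PP/N)\S)/S S (PP\(PP/N))/NP NP\N NP\(NP\N)
CKY chart[0,7] = {N/(N\PP), NP/(NP\PP), PP, PP/(PP\PP), S/(S\PP)}; S ∉ chart

NO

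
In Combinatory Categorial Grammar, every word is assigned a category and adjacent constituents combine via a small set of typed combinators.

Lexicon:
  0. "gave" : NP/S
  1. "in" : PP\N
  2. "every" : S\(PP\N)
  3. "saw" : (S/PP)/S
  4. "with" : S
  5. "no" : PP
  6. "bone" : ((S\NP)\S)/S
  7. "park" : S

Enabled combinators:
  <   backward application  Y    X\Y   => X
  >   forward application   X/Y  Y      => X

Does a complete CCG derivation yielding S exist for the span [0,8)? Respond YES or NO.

YES

[0,8] S   <
  [0,3] NP   >
    [0,1] "gave" : NP/S
    [1,3] S   <
      [1,2] "in" : PP\N
      [2,3] "every" : S\(PP\N)
  [3,8] S\NP   <
    [3,6] S   >
      [3,5] S/PP   >
        [3,4] "saw" : (S/PP)/S
        [4,5] "with" : S
      [5,6] "no" : PP
    [6,8] (S\NP)\S   >
      [6,7] "bone" : ((S\NP)\S)/S
      [7,8] "park" : S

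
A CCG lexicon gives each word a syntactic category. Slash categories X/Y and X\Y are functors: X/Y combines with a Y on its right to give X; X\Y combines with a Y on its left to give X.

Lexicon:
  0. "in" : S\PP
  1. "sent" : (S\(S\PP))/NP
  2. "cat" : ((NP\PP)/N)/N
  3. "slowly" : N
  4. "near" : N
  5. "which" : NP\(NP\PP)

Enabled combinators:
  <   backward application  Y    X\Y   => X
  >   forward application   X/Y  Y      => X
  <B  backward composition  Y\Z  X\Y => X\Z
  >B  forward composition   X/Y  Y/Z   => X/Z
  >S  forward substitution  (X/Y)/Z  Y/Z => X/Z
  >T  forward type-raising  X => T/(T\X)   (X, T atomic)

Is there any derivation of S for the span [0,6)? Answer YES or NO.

[0,6] S   <
  [0,1] "in" : S\PP
  [1,6] S\(S\PP)   >
    [1,2] "sent" : (S\(S\PP))/NP
    [2,6] NP   <
      [2,5] NP\PP   >
        [2,4] (NP\PP)/N   >
          [2,3] "cat" : ((NP\PP)/N)/N
          [3,4] "slowly" : N
        [4,5] "near" : N
      [5,6] "which" : NP\(NP\PP)

YES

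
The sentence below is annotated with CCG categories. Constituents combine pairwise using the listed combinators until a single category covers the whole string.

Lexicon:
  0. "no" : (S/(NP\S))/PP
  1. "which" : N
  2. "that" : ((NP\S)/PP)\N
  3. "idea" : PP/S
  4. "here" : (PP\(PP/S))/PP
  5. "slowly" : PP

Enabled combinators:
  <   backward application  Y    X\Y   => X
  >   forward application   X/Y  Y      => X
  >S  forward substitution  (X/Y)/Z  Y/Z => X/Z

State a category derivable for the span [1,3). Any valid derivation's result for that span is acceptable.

[0,6] S   >
  [0,3] S/PP   >S
    [0,1] "no" : (S/(NP\S))/PP
    [1,3] (NP\S)/PP   <
      [1,2] "which" : N
      [2,3] "that" : ((NP\S)/PP)\N
  [3,6] PP   <
    [3,4] "idea" : PP/S
    [4,6] PP\(PP/S)   >
      [4,5] "here" : (PP\(PP/S))/PP
      [5,6] "slowly" : PP

(NP\S)/PP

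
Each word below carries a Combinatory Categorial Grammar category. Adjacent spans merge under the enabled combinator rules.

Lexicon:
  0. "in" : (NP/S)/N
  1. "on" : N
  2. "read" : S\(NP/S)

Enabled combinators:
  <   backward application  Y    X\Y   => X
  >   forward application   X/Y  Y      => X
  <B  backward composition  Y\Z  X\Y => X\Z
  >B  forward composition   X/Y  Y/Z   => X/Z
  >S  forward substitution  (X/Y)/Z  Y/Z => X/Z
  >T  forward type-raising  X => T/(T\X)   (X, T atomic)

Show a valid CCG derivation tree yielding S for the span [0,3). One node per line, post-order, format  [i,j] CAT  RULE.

[0,3] S   <
  [0,2] NP/S   >
    [0,1] "in" : (NP/S)/N
    [1,2] "on" : N
  [2,3] "read" : S\(NP/S)

[0,1] (NP/S)/N  lex  "in"
[1,2] N  lex  "on"
[0,2] NP/S  >  k=1
[2,3] S\(NP/S)  lex  "read"
[0,3] S  <  k=2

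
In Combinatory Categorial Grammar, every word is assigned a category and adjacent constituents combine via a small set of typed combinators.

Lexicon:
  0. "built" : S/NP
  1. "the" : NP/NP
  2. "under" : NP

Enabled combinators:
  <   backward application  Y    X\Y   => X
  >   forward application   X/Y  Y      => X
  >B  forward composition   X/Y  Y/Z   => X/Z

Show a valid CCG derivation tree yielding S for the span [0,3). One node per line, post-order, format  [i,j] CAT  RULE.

[0,3] S   >
  [0,2] S/NP   >B
    [0,1] "built" : S/NP
    [1,2] "the" : NP/NP
  [2,3] "under" : NP

[0,1] S/NP  lex  "built"
[1,2] NP/NP  lex  "the"
[0,2] S/NP  >B  k=1
[2,3] NP  lex  "under"
[0,3] S  >  k=2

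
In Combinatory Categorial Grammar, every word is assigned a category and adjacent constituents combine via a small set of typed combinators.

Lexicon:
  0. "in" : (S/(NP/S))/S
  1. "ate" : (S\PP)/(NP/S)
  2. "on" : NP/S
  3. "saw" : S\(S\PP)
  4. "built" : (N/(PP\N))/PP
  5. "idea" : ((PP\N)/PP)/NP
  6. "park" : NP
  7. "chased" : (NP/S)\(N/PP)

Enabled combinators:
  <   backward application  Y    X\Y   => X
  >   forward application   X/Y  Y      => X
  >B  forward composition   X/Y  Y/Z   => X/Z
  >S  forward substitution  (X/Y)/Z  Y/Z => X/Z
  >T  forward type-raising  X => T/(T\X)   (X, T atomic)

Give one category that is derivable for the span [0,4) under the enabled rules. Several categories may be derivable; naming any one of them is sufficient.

[0,8] S   >
  [0,4] S/(NP/S)   >
    [0,1] "in" : (S/(NP/S))/S
    [1,4] S   <
      [1,3] S\PP   >
        [1,2] "ate" : (S\PP)/(NP/S)
        [2,3] "on" : NP/S
      [3,4] "saw" : S\(S\PP)
  [4,8] NP/S   <
    [4,7] N/PP   >S
      [4,5] "built" : (N/(PP\N))/PP
      [5,7] (PP\N)/PP   >
        [5,6] "idea" : ((PP\N)/PP)/NP
        [6,7] "park" : NP
    [7,8] "chased" : (NP/S)\(N/PP)

S/(NP/S)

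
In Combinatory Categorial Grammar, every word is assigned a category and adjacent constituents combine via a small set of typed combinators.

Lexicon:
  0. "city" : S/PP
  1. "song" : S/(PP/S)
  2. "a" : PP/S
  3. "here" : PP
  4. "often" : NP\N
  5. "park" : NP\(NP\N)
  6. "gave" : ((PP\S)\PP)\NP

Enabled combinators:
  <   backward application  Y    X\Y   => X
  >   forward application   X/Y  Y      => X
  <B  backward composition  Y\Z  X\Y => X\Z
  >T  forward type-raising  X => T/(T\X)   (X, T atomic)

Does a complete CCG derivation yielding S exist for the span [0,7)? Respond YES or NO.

YES

[0,7] S   >
  [0,1] "city" : S/PP
  [1,7] PP   <
    [1,3] S   >
      [1,2] "song" : S/(PP/S)
      [2,3] "a" : PP/S
    [3,7] PP\S   <
      [3,4] "here" : PP
      [4,7] (PP\S)\PP   <
        [4,6] NP   <
          [4,5] "often" : NP\N
          [5,6] "park" : NP\(NP\N)
        [6,7] "gave" : ((PP\S)\PP)\NP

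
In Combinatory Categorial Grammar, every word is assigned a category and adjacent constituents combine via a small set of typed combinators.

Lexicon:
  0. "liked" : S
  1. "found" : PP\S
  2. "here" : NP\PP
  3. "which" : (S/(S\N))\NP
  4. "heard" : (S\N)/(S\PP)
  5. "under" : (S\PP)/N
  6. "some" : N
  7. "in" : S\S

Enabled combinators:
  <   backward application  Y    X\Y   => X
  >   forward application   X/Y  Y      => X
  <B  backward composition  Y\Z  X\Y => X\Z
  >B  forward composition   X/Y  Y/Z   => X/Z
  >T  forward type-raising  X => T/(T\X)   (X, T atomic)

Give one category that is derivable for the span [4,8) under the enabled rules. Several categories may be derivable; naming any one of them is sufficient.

S\N

[0,8] S   >
  [0,4] S/(S\N)   <
    [0,3] NP   <
      [0,2] PP   >
        [0,1] PP/(PP\S)   >T
          [0,1] "liked" : S
        [1,2] "found" : PP\S
      [2,3] "here" : NP\PP
    [3,4] "which" : (S/(S\N))\NP
  [4,8] S\N   <B
    [4,7] S\N   >
      [4,5] "heard" : (S\N)/(S\PP)
      [5,7] S\PP   >
        [5,6] "under" : (S\PP)/N
        [6,7] "some" : N
    [7,8] "in" : S\S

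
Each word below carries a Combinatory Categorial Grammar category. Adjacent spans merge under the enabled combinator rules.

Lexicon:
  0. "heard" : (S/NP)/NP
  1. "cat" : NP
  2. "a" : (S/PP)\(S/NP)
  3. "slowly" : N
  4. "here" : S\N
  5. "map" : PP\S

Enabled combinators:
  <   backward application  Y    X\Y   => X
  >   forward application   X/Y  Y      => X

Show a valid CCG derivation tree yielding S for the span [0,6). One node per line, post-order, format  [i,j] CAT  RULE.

[0,6] S   >
  [0,3] S/PP   <
    [0,2] S/NP   >
      [0,1] "heard" : (S/NP)/NP
      [1,2] "cat" : NP
    [2,3] "a" : (S/PP)\(S/NP)
  [3,6] PP   <
    [3,5] S   <
      [3,4] "slowly" : N
      [4,5] "here" : S\N
    [5,6] "map" : PP\S

[0,1] (S/NP)/NP  lex  "heard"
[1,2] NP  lex  "cat"
[0,2] S/NP  >  k=1
[2,3] (S/PP)\(S/NP)  lex  "a"
[0,3] S/PP  <  k=2
[3,4] N  lex  "slowly"
[4,5] S\N  lex  "here"
[3,5] S  <  k=4
[5,6] PP\S  lex  "map"
[3,6] PP  <  k=5
[0,6] S  >  k=3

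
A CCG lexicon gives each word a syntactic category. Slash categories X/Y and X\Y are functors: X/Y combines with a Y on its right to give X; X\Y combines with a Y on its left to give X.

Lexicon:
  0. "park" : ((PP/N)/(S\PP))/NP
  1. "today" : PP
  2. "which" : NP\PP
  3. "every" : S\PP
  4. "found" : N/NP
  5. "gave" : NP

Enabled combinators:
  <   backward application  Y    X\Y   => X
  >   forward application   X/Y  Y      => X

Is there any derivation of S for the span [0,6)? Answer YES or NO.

NO

((PP/N)/(S\PP))/NP PP NP\PP S\PP N/NP NP
CKY chart[0,6] = {PP}; S ∉ chart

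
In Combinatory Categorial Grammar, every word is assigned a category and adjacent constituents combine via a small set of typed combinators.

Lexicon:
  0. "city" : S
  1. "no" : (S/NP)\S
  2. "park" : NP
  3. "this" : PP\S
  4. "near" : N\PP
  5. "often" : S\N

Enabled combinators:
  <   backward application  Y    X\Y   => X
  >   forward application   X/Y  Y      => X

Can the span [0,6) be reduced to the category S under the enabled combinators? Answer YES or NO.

YES

[0,6] S   <
  [0,5] N   <
    [0,4] PP   <
      [0,3] S   >
        [0,2] S/NP   <
          [0,1] "city" : S
          [1,2] "no" : (S/NP)\S
        [2,3] "park" : NP
      [3,4] "this" : PP\S
    [4,5] "near" : N\PP
  [5,6] "often" : S\N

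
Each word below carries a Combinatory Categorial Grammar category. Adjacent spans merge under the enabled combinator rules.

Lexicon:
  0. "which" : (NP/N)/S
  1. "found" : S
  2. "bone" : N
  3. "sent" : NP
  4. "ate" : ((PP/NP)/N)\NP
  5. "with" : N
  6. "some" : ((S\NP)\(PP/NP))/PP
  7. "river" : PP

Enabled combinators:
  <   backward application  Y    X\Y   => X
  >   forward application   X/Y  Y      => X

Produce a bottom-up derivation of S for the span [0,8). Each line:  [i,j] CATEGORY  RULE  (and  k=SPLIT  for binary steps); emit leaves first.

[0,1] (NP/N)/S  lex  "which"
[1,2] S  lex  "found"
[0,2] NP/N  >  k=1
[2,3] N  lex  "bone"
[0,3] NP  >  k=2
[3,4] NP  lex  "sent"
[4,5] ((PP/NP)/N)\NP  lex  "ate"
[3,5] (PP/NP)/N  <  k=4
[5,6] N  lex  "with"
[3,6] PP/NP  >  k=5
[6,7] ((S\NP)\(PP/NP))/PP  lex  "some"
[7,8] PP  lex  "river"
[6,8] (S\NP)\(PP/NP)  >  k=7
[3,8] S\NP  <  k=6
[0,8] S  <  k=3

[0,8] S   <
  [0,3] NP   >
    [0,2] NP/N   >
      [0,1] "which" : (NP/N)/S
      [1,2] "found" : S
    [2,3] "bone" : N
  [3,8] S\NP   <
    [3,6] PP/NP   >
      [3,5] (PP/NP)/N   <
        [3,4] "sent" : NP
        [4,5] "ate" : ((PP/NP)/N)\NP
      [5,6] "with" : N
    [6,8] (S\NP)\(PP/NP)   >
      [6,7] "some" : ((S\NP)\(PP/NP))/PP
      [7,8] "river" : PP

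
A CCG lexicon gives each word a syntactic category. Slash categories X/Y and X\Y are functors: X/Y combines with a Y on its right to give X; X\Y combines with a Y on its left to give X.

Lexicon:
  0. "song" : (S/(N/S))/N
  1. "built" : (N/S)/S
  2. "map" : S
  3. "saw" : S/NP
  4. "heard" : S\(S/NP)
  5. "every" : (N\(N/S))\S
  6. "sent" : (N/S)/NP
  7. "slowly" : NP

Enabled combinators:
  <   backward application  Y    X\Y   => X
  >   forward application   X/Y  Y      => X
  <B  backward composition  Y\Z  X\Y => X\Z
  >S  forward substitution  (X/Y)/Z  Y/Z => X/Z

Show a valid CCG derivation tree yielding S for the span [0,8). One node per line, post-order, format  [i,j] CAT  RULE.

[0,8] S   >
  [0,6] S/(N/S)   >
    [0,1] "song" : (S/(N/S))/N
    [1,6] N   <
      [1,3] N/S   >
        [1,2] "built" : (N/S)/S
        [2,3] "map" : S
      [3,6] N\(N/S)   <
        [3,5] S   <
          [3,4] "saw" : S/NP
          [4,5] "heard" : S\(S/NP)
        [5,6] "every" : (N\(N/S))\S
  [6,8] N/S   >
    [6,7] "sent" : (N/S)/NP
    [7,8] "slowly" : NP

[0,1] (S/(N/S))/N  lex  "song"
[1,2] (N/S)/S  lex  "built"
[2,3] S  lex  "map"
[1,3] N/S  >  k=2
[3,4] S/NP  lex  "saw"
[4,5] S\(S/NP)  lex  "heard"
[3,5] S  <  k=4
[5,6] (N\(N/S))\S  lex  "every"
[3,6] N\(N/S)  <  k=5
[1,6] N  <  k=3
[0,6] S/(N/S)  >  k=1
[6,7] (N/S)/NP  lex  "sent"
[7,8] NP  lex  "slowly"
[6,8] N/S  >  k=7
[0,8] S  >  k=6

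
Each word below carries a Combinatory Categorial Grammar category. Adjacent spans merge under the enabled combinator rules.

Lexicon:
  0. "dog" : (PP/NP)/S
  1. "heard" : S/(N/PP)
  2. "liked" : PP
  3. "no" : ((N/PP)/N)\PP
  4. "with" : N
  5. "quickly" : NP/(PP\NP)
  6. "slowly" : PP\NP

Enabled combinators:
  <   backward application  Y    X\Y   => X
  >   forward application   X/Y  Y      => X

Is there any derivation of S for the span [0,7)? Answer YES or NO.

(PP/NP)/S S/(N/PP) PP ((N/PP)/N)\PP N NP/(PP\NP) PP\NP
CKY chart[0,7] = {PP}; S ∉ chart

NO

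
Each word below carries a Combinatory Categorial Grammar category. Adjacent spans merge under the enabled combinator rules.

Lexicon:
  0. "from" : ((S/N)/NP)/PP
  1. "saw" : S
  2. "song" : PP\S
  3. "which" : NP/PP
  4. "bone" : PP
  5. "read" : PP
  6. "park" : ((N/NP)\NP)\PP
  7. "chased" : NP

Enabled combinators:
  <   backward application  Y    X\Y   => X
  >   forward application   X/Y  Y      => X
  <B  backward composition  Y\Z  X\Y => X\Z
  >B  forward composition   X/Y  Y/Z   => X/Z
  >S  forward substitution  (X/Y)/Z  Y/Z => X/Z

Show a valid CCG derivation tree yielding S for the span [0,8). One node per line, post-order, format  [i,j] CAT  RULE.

[0,1] ((S/N)/NP)/PP  lex  "from"
[1,2] S  lex  "saw"
[2,3] PP\S  lex  "song"
[1,3] PP  <  k=2
[0,3] (S/N)/NP  >  k=1
[3,4] NP/PP  lex  "which"
[4,5] PP  lex  "bone"
[3,5] NP  >  k=4
[5,6] PP  lex  "read"
[6,7] ((N/NP)\NP)\PP  lex  "park"
[5,7] (N/NP)\NP  <  k=6
[3,7] N/NP  <  k=5
[0,7] S/NP  >S  k=3
[7,8] NP  lex  "chased"
[0,8] S  >  k=7

[0,8] S   >
  [0,7] S/NP   >S
    [0,3] (S/N)/NP   >
      [0,1] "from" : ((S/N)/NP)/PP
      [1,3] PP   <
        [1,2] "saw" : S
        [2,3] "song" : PP\S
    [3,7] N/NP   <
      [3,5] NP   >
        [3,4] "which" : NP/PP
        [4,5] "bone" : PP
      [5,7] (N/NP)\NP   <
        [5,6] "read" : PP
        [6,7] "park" : ((N/NP)\NP)\PP
  [7,8] "chased" : NP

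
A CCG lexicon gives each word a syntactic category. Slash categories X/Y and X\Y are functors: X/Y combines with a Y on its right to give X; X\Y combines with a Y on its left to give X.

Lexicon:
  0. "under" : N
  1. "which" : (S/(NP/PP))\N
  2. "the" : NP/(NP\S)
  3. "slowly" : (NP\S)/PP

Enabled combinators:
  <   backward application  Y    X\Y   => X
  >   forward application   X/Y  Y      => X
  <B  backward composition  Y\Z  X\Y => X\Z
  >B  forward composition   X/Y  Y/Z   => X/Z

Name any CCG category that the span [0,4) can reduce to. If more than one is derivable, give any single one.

S

[0,4] S   >
  [0,2] S/(NP/PP)   <
    [0,1] "under" : N
    [1,2] "which" : (S/(NP/PP))\N
  [2,4] NP/PP   >B
    [2,3] "the" : NP/(NP\S)
    [3,4] "slowly" : (NP\S)/PP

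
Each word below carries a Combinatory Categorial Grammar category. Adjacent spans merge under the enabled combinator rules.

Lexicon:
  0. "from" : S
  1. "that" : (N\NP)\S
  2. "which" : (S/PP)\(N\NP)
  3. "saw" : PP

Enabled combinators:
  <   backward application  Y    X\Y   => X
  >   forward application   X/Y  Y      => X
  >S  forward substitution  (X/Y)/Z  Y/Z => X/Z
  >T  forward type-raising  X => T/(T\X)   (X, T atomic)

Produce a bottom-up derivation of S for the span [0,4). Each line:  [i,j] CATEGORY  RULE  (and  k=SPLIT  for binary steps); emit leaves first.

[0,1] S  lex  "from"
[1,2] (N\NP)\S  lex  "that"
[0,2] N\NP  <  k=1
[2,3] (S/PP)\(N\NP)  lex  "which"
[0,3] S/PP  <  k=2
[3,4] PP  lex  "saw"
[0,4] S  >  k=3

[0,4] S   >
  [0,3] S/PP   <
    [0,2] N\NP   <
      [0,1] "from" : S
      [1,2] "that" : (N\NP)\S
    [2,3] "which" : (S/PP)\(N\NP)
  [3,4] "saw" : PP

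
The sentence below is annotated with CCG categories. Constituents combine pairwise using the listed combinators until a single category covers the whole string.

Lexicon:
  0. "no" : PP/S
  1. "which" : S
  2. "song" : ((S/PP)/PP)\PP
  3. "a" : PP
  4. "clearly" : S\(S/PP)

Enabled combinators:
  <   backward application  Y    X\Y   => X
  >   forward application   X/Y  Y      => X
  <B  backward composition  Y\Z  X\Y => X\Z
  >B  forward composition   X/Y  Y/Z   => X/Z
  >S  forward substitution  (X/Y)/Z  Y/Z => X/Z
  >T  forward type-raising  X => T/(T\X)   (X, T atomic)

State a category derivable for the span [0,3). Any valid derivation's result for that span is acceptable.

(S/PP)/PP

[0,5] S   <
  [0,4] S/PP   >
    [0,3] (S/PP)/PP   <
      [0,2] PP   >
        [0,1] "no" : PP/S
        [1,2] "which" : S
      [2,3] "song" : ((S/PP)/PP)\PP
    [3,4] "a" : PP
  [4,5] "clearly" : S\(S/PP)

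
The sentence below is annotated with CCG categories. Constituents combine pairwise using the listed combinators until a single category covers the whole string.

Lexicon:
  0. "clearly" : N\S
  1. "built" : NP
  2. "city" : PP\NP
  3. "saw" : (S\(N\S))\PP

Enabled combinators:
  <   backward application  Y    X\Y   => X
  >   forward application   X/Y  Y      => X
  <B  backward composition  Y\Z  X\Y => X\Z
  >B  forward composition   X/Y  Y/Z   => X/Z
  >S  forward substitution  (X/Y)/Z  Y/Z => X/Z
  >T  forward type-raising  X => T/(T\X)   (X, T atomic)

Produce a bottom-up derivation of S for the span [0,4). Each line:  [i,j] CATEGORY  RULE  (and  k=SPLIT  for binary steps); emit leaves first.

[0,1] N\S  lex  "clearly"
[1,2] NP  lex  "built"
[2,3] PP\NP  lex  "city"
[1,3] PP  <  k=2
[3,4] (S\(N\S))\PP  lex  "saw"
[1,4] S\(N\S)  <  k=3
[0,4] S  <  k=1

[0,4] S   <
  [0,1] "clearly" : N\S
  [1,4] S\(N\S)   <
    [1,3] PP   <
      [1,2] "built" : NP
      [2,3] "city" : PP\NP
    [3,4] "saw" : (S\(N\S))\PP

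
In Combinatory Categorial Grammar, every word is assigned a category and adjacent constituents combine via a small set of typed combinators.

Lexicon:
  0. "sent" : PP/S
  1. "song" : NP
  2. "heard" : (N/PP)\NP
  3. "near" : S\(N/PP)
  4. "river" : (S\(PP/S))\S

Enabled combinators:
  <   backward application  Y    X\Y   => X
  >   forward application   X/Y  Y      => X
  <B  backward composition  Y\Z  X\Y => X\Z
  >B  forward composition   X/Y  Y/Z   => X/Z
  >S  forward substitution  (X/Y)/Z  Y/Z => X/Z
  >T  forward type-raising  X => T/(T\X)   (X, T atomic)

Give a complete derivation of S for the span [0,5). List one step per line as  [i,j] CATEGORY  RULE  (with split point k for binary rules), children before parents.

[0,5] S   <
  [0,1] "sent" : PP/S
  [1,5] S\(PP/S)   <
    [1,4] S   <
      [1,3] N/PP   <
        [1,2] "song" : NP
        [2,3] "heard" : (N/PP)\NP
      [3,4] "near" : S\(N/PP)
    [4,5] "river" : (S\(PP/S))\S

[0,1] PP/S  lex  "sent"
[1,2] NP  lex  "song"
[2,3] (N/PP)\NP  lex  "heard"
[1,3] N/PP  <  k=2
[3,4] S\(N/PP)  lex  "near"
[1,4] S  <  k=3
[4,5] (S\(PP/S))\S  lex  "river"
[1,5] S\(PP/S)  <  k=4
[0,5] S  <  k=1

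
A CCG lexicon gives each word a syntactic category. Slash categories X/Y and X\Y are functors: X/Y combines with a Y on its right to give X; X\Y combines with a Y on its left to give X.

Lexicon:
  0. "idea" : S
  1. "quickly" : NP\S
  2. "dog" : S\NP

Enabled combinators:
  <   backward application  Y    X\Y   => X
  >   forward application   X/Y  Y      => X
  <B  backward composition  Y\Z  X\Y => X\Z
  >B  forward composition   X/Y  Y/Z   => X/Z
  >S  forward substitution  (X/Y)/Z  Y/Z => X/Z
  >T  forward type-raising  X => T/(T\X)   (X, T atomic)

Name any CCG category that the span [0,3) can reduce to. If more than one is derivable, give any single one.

S

[0,3] S   <
  [0,2] NP   <
    [0,1] "idea" : S
    [1,2] "quickly" : NP\S
  [2,3] "dog" : S\NP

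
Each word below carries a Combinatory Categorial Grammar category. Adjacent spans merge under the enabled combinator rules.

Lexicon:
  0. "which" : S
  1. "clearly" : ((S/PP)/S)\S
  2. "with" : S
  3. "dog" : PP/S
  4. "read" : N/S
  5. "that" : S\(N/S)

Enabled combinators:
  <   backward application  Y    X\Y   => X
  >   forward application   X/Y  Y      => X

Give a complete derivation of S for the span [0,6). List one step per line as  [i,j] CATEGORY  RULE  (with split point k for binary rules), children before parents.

[0,1] S  lex  "which"
[1,2] ((S/PP)/S)\S  lex  "clearly"
[0,2] (S/PP)/S  <  k=1
[2,3] S  lex  "with"
[0,3] S/PP  >  k=2
[3,4] PP/S  lex  "dog"
[4,5] N/S  lex  "read"
[5,6] S\(N/S)  lex  "that"
[4,6] S  <  k=5
[3,6] PP  >  k=4
[0,6] S  >  k=3

[0,6] S   >
  [0,3] S/PP   >
    [0,2] (S/PP)/S   <
      [0,1] "which" : S
      [1,2] "clearly" : ((S/PP)/S)\S
    [2,3] "with" : S
  [3,6] PP   >
    [3,4] "dog" : PP/S
    [4,6] S   <
      [4,5] "read" : N/S
      [5,6] "that" : S\(N/S)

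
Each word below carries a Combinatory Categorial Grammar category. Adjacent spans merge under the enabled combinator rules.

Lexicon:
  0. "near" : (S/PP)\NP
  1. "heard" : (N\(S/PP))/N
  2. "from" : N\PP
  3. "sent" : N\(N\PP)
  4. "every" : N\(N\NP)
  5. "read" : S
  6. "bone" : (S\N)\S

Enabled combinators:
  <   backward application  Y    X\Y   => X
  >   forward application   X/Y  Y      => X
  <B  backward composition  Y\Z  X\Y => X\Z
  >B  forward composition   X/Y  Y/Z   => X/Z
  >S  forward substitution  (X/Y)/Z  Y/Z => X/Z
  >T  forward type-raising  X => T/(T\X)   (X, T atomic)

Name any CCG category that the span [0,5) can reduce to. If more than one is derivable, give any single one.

[0,7] S   <
  [0,5] N   <
    [0,4] N\NP   <B
      [0,1] "near" : (S/PP)\NP
      [1,4] N\(S/PP)   >
        [1,2] "heard" : (N\(S/PP))/N
        [2,4] N   <
          [2,3] "from" : N\PP
          [3,4] "sent" : N\(N\PP)
    [4,5] "every" : N\(N\NP)
  [5,7] S\N   <
    [5,6] "read" : S
    [6,7] "bone" : (S\N)\S

N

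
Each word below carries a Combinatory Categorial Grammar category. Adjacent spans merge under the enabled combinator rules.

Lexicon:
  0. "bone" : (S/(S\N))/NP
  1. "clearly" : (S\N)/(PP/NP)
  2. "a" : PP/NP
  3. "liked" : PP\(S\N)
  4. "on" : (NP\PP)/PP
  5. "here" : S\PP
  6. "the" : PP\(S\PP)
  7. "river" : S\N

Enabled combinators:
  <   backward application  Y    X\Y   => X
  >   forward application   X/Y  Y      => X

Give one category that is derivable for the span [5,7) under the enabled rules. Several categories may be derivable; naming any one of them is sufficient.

[0,8] S   >
  [0,7] S/(S\N)   >
    [0,1] "bone" : (S/(S\N))/NP
    [1,7] NP   <
      [1,4] PP   <
        [1,3] S\N   >
          [1,2] "clearly" : (S\N)/(PP/NP)
          [2,3] "a" : PP/NP
        [3,4] "liked" : PP\(S\N)
      [4,7] NP\PP   >
        [4,5] "on" : (NP\PP)/PP
        [5,7] PP   <
          [5,6] "here" : S\PP
          [6,7] "the" : PP\(S\PP)
  [7,8] "river" : S\N

PP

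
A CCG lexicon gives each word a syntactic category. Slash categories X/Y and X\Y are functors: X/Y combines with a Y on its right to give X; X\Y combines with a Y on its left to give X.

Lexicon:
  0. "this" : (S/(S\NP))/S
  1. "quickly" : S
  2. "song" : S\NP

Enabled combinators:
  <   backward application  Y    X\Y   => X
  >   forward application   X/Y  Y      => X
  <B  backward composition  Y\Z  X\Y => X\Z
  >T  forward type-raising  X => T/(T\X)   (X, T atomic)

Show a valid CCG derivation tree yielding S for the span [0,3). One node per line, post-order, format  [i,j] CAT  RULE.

[0,1] (S/(S\NP))/S  lex  "this"
[1,2] S  lex  "quickly"
[0,2] S/(S\NP)  >  k=1
[2,3] S\NP  lex  "song"
[0,3] S  >  k=2

[0,3] S   >
  [0,2] S/(S\NP)   >
    [0,1] "this" : (S/(S\NP))/S
    [1,2] "quickly" : S
  [2,3] "song" : S\NP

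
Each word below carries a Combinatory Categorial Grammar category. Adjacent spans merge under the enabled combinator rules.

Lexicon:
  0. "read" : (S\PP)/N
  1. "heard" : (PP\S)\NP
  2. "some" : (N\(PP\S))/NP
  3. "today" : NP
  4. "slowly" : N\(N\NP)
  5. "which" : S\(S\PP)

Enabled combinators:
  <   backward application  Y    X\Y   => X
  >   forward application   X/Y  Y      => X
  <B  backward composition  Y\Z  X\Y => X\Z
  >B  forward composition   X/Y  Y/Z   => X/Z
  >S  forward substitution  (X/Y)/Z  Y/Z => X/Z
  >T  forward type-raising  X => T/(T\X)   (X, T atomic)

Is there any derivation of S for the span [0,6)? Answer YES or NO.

YES

[0,6] S   <
  [0,5] S\PP   >
    [0,1] "read" : (S\PP)/N
    [1,5] N   <
      [1,4] N\NP   <B
        [1,2] "heard" : (PP\S)\NP
        [2,4] N\(PP\S)   >
          [2,3] "some" : (N\(PP\S))/NP
          [3,4] "today" : NP
      [4,5] "slowly" : N\(N\NP)
  [5,6] "which" : S\(S\PP)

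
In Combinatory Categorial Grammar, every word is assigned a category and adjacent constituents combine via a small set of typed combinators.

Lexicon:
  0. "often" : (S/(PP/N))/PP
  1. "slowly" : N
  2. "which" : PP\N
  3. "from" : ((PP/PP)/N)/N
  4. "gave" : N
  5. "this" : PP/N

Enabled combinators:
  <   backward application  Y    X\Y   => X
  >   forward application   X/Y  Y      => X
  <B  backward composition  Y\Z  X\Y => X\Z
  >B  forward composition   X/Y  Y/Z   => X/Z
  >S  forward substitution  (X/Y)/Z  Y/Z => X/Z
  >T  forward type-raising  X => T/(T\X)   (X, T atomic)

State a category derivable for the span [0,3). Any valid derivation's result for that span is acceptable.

[0,6] S   >
  [0,3] S/(PP/N)   >
    [0,1] "often" : (S/(PP/N))/PP
    [1,3] PP   >
      [1,2] PP/(PP\N)   >T
        [1,2] "slowly" : N
      [2,3] "which" : PP\N
  [3,6] PP/N   >S
    [3,5] (PP/PP)/N   >
      [3,4] "from" : ((PP/PP)/N)/N
      [4,5] "gave" : N
    [5,6] "this" : PP/N

S/(PP/N)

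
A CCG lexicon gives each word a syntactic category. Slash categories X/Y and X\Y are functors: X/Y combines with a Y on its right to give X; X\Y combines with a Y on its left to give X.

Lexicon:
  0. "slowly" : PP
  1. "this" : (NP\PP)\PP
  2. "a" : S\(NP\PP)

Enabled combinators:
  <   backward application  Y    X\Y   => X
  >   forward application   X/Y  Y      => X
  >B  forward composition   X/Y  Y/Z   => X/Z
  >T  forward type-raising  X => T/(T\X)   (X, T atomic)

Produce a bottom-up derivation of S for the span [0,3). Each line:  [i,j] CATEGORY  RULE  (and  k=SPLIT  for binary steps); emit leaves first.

[0,1] PP  lex  "slowly"
[1,2] (NP\PP)\PP  lex  "this"
[0,2] NP\PP  <  k=1
[2,3] S\(NP\PP)  lex  "a"
[0,3] S  <  k=2

[0,3] S   <
  [0,2] NP\PP   <
    [0,1] "slowly" : PP
    [1,2] "this" : (NP\PP)\PP
  [2,3] "a" : S\(NP\PP)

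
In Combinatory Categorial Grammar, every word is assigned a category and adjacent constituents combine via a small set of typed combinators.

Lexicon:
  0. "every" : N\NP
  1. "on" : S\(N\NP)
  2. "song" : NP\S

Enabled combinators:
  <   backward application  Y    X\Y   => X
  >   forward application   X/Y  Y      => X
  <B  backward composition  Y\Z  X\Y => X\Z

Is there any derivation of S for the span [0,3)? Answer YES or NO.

NO

N\NP S\(N\NP) NP\S
CKY chart[0,3] = {NP}; S ∉ chart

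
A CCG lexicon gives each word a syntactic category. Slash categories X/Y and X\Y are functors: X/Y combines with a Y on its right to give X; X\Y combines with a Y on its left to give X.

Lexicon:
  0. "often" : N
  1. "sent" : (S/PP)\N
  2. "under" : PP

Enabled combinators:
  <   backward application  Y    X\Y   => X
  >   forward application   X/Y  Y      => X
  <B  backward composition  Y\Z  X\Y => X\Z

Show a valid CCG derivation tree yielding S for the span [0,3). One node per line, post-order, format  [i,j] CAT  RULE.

[0,3] S   >
  [0,2] S/PP   <
    [0,1] "often" : N
    [1,2] "sent" : (S/PP)\N
  [2,3] "under" : PP

[0,1] N  lex  "often"
[1,2] (S/PP)\N  lex  "sent"
[0,2] S/PP  <  k=1
[2,3] PP  lex  "under"
[0,3] S  >  k=2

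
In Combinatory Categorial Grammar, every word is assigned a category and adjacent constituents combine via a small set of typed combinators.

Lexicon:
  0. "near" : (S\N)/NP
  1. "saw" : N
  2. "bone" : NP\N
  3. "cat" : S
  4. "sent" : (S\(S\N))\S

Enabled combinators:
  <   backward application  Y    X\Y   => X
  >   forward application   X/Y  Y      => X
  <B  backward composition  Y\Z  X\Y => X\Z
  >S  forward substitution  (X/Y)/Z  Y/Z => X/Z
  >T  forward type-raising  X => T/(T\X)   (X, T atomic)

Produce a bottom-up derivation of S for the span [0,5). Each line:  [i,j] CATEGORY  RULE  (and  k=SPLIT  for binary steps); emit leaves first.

[0,1] (S\N)/NP  lex  "near"
[1,2] N  lex  "saw"
[1,2] NP/(NP\N)  >T
[2,3] NP\N  lex  "bone"
[1,3] NP  >  k=2
[0,3] S\N  >  k=1
[3,4] S  lex  "cat"
[4,5] (S\(S\N))\S  lex  "sent"
[3,5] S\(S\N)  <  k=4
[0,5] S  <  k=3

[0,5] S   <
  [0,3] S\N   >
    [0,1] "near" : (S\N)/NP
    [1,3] NP   >
      [1,2] NP/(NP\N)   >T
        [1,2] "saw" : N
      [2,3] "bone" : NP\N
  [3,5] S\(S\N)   <
    [3,4] "cat" : S
    [4,5] "sent" : (S\(S\N))\S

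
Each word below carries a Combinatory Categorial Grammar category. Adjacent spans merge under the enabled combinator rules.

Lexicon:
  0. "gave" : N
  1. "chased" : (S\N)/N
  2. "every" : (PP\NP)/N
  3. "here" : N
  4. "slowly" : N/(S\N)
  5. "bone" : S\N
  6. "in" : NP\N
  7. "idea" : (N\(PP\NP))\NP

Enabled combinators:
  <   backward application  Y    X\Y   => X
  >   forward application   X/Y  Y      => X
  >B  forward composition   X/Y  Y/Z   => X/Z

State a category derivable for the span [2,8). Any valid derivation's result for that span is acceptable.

[0,8] S   <
  [0,1] "gave" : N
  [1,8] S\N   >
    [1,2] "chased" : (S\N)/N
    [2,8] N   <
      [2,4] PP\NP   >
        [2,3] "every" : (PP\NP)/N
        [3,4] "here" : N
      [4,8] N\(PP\NP)   <
        [4,7] NP   <
          [4,6] N   >
            [4,5] "slowly" : N/(S\N)
            [5,6] "bone" : S\N
          [6,7] "in" : NP\N
        [7,8] "idea" : (N\(PP\NP))\NP

N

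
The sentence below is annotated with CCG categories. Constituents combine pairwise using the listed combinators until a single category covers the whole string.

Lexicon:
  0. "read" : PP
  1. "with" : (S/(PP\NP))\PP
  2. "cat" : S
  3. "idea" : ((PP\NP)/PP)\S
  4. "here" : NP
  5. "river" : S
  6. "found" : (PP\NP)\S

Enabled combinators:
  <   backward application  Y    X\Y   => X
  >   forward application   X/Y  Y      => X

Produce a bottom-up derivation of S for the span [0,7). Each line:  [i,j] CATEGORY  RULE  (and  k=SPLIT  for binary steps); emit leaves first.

[0,1] PP  lex  "read"
[1,2] (S/(PP\NP))\PP  lex  "with"
[0,2] S/(PP\NP)  <  k=1
[2,3] S  lex  "cat"
[3,4] ((PP\NP)/PP)\S  lex  "idea"
[2,4] (PP\NP)/PP  <  k=3
[4,5] NP  lex  "here"
[5,6] S  lex  "river"
[6,7] (PP\NP)\S  lex  "found"
[5,7] PP\NP  <  k=6
[4,7] PP  <  k=5
[2,7] PP\NP  >  k=4
[0,7] S  >  k=2

[0,7] S   >
  [0,2] S/(PP\NP)   <
    [0,1] "read" : PP
    [1,2] "with" : (S/(PP\NP))\PP
  [2,7] PP\NP   >
    [2,4] (PP\NP)/PP   <
      [2,3] "cat" : S
      [3,4] "idea" : ((PP\NP)/PP)\S
    [4,7] PP   <
      [4,5] "here" : NP
      [5,7] PP\NP   <
        [5,6] "river" : S
        [6,7] "found" : (PP\NP)\S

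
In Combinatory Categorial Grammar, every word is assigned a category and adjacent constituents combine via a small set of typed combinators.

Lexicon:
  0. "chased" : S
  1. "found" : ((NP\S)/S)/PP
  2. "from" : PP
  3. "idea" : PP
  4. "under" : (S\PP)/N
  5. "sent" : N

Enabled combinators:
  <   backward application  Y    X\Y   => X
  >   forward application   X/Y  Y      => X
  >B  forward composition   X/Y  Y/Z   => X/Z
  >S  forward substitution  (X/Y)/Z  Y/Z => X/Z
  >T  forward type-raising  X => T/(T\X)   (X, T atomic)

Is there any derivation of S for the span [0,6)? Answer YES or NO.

S ((NP\S)/S)/PP PP PP (S\PP)/N N
CKY chart[0,6] = {N/(N\NP), NP, NP/(NP\NP), NP/(N\N), NP/(S\S), PP/(PP\NP), S/(S\NP)}; S ∉ chart

NO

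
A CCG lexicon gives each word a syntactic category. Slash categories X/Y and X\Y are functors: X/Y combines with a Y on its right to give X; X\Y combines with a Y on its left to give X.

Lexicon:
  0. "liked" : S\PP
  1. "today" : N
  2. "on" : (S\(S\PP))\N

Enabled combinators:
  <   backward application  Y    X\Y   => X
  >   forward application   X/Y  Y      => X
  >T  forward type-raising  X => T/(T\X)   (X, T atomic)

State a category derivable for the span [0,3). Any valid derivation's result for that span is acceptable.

[0,3] S   <
  [0,1] "liked" : S\PP
  [1,3] S\(S\PP)   <
    [1,2] "today" : N
    [2,3] "on" : (S\(S\PP))\N

S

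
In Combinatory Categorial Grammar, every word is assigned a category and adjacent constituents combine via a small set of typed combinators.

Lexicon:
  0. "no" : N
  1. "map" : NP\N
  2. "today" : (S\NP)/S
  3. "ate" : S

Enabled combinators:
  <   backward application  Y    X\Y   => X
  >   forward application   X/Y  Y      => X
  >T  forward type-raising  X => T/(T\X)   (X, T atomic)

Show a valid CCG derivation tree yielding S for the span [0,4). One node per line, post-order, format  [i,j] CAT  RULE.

[0,1] N  lex  "no"
[1,2] NP\N  lex  "map"
[0,2] NP  <  k=1
[2,3] (S\NP)/S  lex  "today"
[3,4] S  lex  "ate"
[2,4] S\NP  >  k=3
[0,4] S  <  k=2

[0,4] S   <
  [0,2] NP   <
    [0,1] "no" : N
    [1,2] "map" : NP\N
  [2,4] S\NP   >
    [2,3] "today" : (S\NP)/S
    [3,4] "ate" : S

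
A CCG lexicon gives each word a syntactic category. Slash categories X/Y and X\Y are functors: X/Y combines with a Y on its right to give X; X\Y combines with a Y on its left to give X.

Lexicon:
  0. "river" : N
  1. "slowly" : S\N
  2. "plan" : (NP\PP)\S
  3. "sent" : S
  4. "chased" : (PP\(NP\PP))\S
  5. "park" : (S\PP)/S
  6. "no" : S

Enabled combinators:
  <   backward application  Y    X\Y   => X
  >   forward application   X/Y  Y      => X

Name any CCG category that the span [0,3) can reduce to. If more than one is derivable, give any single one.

NP\PP

[0,7] S   <
  [0,5] PP   <
    [0,3] NP\PP   <
      [0,2] S   <
        [0,1] "river" : N
        [1,2] "slowly" : S\N
      [2,3] "plan" : (NP\PP)\S
    [3,5] PP\(NP\PP)   <
      [3,4] "sent" : S
      [4,5] "chased" : (PP\(NP\PP))\S
  [5,7] S\PP   >
    [5,6] "park" : (S\PP)/S
    [6,7] "no" : S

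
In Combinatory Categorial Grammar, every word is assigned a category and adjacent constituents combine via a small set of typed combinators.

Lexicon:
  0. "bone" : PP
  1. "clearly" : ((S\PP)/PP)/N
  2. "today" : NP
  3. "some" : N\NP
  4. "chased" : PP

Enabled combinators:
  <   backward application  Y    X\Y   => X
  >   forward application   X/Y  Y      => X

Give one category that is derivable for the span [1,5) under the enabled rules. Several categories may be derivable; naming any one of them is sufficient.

S\PP

[0,5] S   <
  [0,1] "bone" : PP
  [1,5] S\PP   >
    [1,4] (S\PP)/PP   >
      [1,2] "clearly" : ((S\PP)/PP)/N
      [2,4] N   <
        [2,3] "today" : NP
        [3,4] "some" : N\NP
    [4,5] "chased" : PP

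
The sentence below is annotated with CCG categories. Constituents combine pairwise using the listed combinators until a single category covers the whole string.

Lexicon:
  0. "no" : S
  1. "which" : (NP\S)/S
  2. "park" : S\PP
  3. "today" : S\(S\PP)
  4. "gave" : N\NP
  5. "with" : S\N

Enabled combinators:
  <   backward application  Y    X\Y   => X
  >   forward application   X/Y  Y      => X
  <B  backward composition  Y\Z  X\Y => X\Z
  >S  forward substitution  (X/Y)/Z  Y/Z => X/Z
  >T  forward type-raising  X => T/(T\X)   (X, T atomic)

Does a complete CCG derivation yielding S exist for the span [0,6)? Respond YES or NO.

YES

[0,6] S   <
  [0,4] NP   <
    [0,1] "no" : S
    [1,4] NP\S   >
      [1,2] "which" : (NP\S)/S
      [2,4] S   <
        [2,3] "park" : S\PP
        [3,4] "today" : S\(S\PP)
  [4,6] S\NP   <B
    [4,5] "gave" : N\NP
    [5,6] "with" : S\N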